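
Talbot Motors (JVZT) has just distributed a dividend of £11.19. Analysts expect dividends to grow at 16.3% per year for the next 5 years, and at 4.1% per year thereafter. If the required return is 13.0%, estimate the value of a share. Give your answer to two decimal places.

£212.19

Two-stage DDM. Project D₁…D_5 at 0.163, terminal growth 0.041, discount at r = 0.13.
D_1 = 13.0140
D_2 = 15.1352
D_3 = 17.6023
D_4 = 20.4715
D_5 = 23.8083
Terminal value at t=5: TV = D_6/(r−g) = 24.7845/(0.13−0.041) = 278.4770
P₀ = 13.0140/(1+0.13)^1 + 15.1352/(1+0.13)^2 + 17.6023/(1+0.13)^3 + 20.4715/(1+0.13)^4 + 23.8083/(1+0.13)^5 + 278.4770/(1+0.13)^5 = 212.1931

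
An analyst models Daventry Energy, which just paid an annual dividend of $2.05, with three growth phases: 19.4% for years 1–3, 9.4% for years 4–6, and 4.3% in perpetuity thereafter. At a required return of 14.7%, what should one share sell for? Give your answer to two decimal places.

$33.11

Three-stage DDM. Project D₁…D_6; terminal Gordon value at t=6 with g = 0.043; discount at r = 0.147.
D_1 = 2.4477
D_2 = 2.9226
D_3 = 3.4895
D_4 = 3.8175
D_5 = 4.1764
D_6 = 4.5690
TV_6 = 4.7654/(0.147−0.043) = 45.8216
P₀ = Σ Dₜ/(1+r)ᵗ + TV_6/(1+r)^6 = 33.1066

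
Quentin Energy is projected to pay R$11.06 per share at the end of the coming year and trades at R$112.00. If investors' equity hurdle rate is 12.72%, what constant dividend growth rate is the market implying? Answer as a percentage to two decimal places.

2.85%

From P₀ = D₁/(r − g), the implied growth is g = r − D₁/P₀.
g = 0.1272 − 11.06/112.00 = 0.1272 − 0.09875 = 0.02845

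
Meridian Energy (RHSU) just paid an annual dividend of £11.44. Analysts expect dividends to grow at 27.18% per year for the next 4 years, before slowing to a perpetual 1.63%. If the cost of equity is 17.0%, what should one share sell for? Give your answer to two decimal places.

Two-stage DDM. Project D₁…D_4 at 0.2718, terminal growth 0.0163, discount at r = 0.17.
D_1 = 14.5494
D_2 = 18.5039
D_3 = 23.5333
D_4 = 29.9296
Terminal value at t=4: TV = D_5/(r−g) = 30.4175/(0.17−0.0163) = 197.9016
P₀ = 14.5494/(1+0.17)^1 + 18.5039/(1+0.17)^2 + 23.5333/(1+0.17)^3 + 29.9296/(1+0.17)^4 + 197.9016/(1+0.17)^4 = 162.2284

£162.23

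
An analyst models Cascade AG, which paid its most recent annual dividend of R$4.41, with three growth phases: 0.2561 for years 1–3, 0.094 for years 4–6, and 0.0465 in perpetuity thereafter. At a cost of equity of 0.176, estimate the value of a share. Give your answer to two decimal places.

Three-stage DDM. Project D₁…D_6; terminal Gordon value at t=6 with g = 0.0465; discount at r = 0.176.
D_1 = 5.5394
D_2 = 6.9580
D_3 = 8.7400
D_4 = 9.5616
D_5 = 10.4603
D_6 = 11.4436
TV_6 = 11.9757/(0.176−0.0465) = 92.4768
P₀ = Σ Dₜ/(1+r)ᵗ + TV_6/(1+r)^6 = 64.0530

R$64.05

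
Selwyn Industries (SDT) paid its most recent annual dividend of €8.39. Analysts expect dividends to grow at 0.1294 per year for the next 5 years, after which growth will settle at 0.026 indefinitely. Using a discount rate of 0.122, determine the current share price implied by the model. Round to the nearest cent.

Two-stage DDM. Project D₁…D_5 at 0.1294, terminal growth 0.026, discount at r = 0.122.
D_1 = 9.4757
D_2 = 10.7018
D_3 = 12.0866
D_4 = 13.6506
D_5 = 15.4170
Terminal value at t=5: TV = D_6/(r−g) = 15.8179/(0.122−0.026) = 164.7696
P₀ = 9.4757/(1+0.122)^1 + 10.7018/(1+0.122)^2 + 12.0866/(1+0.122)^3 + 13.6506/(1+0.122)^4 + 15.4170/(1+0.122)^5 + 164.7696/(1+0.122)^5 = 135.4517

€135.45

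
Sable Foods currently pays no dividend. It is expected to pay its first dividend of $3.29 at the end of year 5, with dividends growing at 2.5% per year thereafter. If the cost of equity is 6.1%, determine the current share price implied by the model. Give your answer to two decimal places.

$72.12

Deferred-dividend DDM. At t=4 the remaining stream is a growing perpetuity with first payment D_5 = 3.29.
V_4 = D_5/(r−g) = 3.29/(0.061−0.025) = 91.3889
P₀ = V_4/(1+r)^4 = 91.3889/(1+0.061)^4 = 72.1160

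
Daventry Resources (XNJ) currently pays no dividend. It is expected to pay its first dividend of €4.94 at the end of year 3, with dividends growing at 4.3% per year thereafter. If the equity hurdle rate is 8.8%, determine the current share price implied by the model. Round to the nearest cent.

Deferred-dividend DDM. At t=2 the remaining stream is a growing perpetuity with first payment D_3 = 4.94.
V_2 = D_3/(r−g) = 4.94/(0.088−0.043) = 109.7778
P₀ = V_2/(1+r)^2 = 109.7778/(1+0.088)^2 = 92.7378

€92.74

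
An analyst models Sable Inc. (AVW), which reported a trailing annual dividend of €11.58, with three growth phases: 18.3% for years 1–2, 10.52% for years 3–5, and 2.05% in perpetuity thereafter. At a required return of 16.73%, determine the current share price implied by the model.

€125.82

Three-stage DDM. Project D₁…D_5; terminal Gordon value at t=5 with g = 0.0205; discount at r = 0.1673.
D_1 = 13.6991
D_2 = 16.2061
D_3 = 17.9110
D_4 = 19.7952
D_5 = 21.8777
TV_5 = 22.3261/(0.1673−0.0205) = 152.0854
P₀ = Σ Dₜ/(1+r)ᵗ + TV_5/(1+r)^5 = 125.8204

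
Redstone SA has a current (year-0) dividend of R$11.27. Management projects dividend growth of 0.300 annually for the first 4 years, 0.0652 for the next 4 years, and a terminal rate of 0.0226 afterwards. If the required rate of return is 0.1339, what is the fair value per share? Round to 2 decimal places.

Three-stage DDM. Project D₁…D_8; terminal Gordon value at t=8 with g = 0.0226; discount at r = 0.1339.
D_1 = 14.6510
D_2 = 19.0463
D_3 = 24.7602
D_4 = 32.1882
D_5 = 34.2869
D_6 = 36.5224
D_7 = 38.9037
D_8 = 41.4402
TV_8 = 42.3768/(0.1339−0.0226) = 380.7436
P₀ = Σ Dₜ/(1+r)ᵗ + TV_8/(1+r)^8 = 270.2983

R$270.30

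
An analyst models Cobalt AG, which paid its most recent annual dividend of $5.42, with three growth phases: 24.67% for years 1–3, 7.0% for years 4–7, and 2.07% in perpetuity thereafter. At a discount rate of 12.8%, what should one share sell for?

Three-stage DDM. Project D₁…D_7; terminal Gordon value at t=7 with g = 0.0207; discount at r = 0.128.
D_1 = 6.7571
D_2 = 8.4241
D_3 = 10.5023
D_4 = 11.2375
D_5 = 12.0241
D_6 = 12.8658
D_7 = 13.7664
TV_7 = 14.0514/(0.128−0.0207) = 130.9540
P₀ = Σ Dₜ/(1+r)ᵗ + TV_7/(1+r)^7 = 101.9821

$101.98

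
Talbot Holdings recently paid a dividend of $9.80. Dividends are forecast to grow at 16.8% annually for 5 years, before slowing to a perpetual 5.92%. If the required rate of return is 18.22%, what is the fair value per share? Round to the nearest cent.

$126.71

Two-stage DDM. Project D₁…D_5 at 0.168, terminal growth 0.0592, discount at r = 0.1822.
D_1 = 11.4464
D_2 = 13.3694
D_3 = 15.6155
D_4 = 18.2388
D_5 = 21.3030
Terminal value at t=5: TV = D_6/(r−g) = 22.5641/(0.1822−0.0592) = 183.4481
P₀ = 11.4464/(1+0.1822)^1 + 13.3694/(1+0.1822)^2 + 15.6155/(1+0.1822)^3 + 18.2388/(1+0.1822)^4 + 21.3030/(1+0.1822)^5 + 183.4481/(1+0.1822)^5 = 126.7058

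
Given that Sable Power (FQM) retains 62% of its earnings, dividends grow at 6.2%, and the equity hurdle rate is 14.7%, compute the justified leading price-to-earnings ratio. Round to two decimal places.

Payout ratio b = 1 − 0.62 = 0.38.
Justified leading P/E = b/(r−g) = 0.38/(0.147−0.062) = 4.4706

4.47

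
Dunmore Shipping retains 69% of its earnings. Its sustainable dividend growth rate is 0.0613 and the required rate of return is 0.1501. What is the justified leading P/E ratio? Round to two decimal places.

Payout ratio b = 1 − 0.69 = 0.31.
Justified leading P/E = b/(r−g) = 0.31/(0.1501−0.0613) = 3.4910

3.49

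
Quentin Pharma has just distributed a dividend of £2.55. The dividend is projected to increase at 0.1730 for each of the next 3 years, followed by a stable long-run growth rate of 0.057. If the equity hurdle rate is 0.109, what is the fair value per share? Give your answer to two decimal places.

Two-stage DDM. Project D₁…D_3 at 0.173, terminal growth 0.057, discount at r = 0.109.
D_1 = 2.9911
D_2 = 3.5086
D_3 = 4.1156
Terminal value at t=3: TV = D_4/(r−g) = 4.3502/(0.109−0.057) = 83.6577
P₀ = 2.9911/(1+0.109)^1 + 3.5086/(1+0.109)^2 + 4.1156/(1+0.109)^3 + 83.6577/(1+0.109)^3 = 69.9028

£69.90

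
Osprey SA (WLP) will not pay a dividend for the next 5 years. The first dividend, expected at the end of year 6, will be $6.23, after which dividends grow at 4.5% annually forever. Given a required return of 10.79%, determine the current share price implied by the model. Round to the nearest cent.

Deferred-dividend DDM. At t=5 the remaining stream is a growing perpetuity with first payment D_6 = 6.23.
V_5 = D_6/(r−g) = 6.23/(0.1079−0.045) = 99.0461
P₀ = V_5/(1+r)^5 = 99.0461/(1+0.1079)^5 = 59.3382

$59.34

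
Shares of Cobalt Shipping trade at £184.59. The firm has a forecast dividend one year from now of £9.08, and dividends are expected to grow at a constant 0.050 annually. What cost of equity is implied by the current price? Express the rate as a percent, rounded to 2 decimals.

Rearranging the constant-growth DDM: r = D₁/P₀ + g.
r = 9.0800 / 184.59 + 0.05 = 0.04919 + 0.05 = 0.09919

9.92%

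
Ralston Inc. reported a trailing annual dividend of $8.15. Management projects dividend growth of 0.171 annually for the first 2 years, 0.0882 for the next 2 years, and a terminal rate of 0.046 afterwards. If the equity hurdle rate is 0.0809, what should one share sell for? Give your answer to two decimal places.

Three-stage DDM. Project D₁…D_4; terminal Gordon value at t=4 with g = 0.046; discount at r = 0.0809.
D_1 = 9.5437
D_2 = 11.1756
D_3 = 12.1613
D_4 = 13.2339
TV_4 = 13.8427/(0.0809−0.046) = 396.6387
P₀ = Σ Dₜ/(1+r)ᵗ + TV_4/(1+r)^4 = 328.2911

$328.29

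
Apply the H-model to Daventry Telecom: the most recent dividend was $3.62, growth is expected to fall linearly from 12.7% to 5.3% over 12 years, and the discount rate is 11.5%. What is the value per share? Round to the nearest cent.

H-model: P₀ = D₀[(1+g_L) + H(g_S−g_L)]/(r−g_L), with H = 12/2 = 6.
P₀ = 3.62 × [(1+0.053) + 6×(0.127−0.053)] / (0.115−0.053)
   = 3.62 × 1.4970 / 0.062 = 87.4055

$87.41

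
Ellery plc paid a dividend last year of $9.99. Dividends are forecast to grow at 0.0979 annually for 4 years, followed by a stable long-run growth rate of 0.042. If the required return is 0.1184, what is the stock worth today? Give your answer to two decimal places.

$164.69

Two-stage DDM. Project D₁…D_4 at 0.0979, terminal growth 0.042, discount at r = 0.1184.
D_1 = 10.9680
D_2 = 12.0418
D_3 = 13.2207
D_4 = 14.5150
Terminal value at t=4: TV = D_5/(r−g) = 15.1246/(0.1184−0.042) = 197.9662
P₀ = 10.9680/(1+0.1184)^1 + 12.0418/(1+0.1184)^2 + 13.2207/(1+0.1184)^3 + 14.5150/(1+0.1184)^4 + 197.9662/(1+0.1184)^4 = 164.6947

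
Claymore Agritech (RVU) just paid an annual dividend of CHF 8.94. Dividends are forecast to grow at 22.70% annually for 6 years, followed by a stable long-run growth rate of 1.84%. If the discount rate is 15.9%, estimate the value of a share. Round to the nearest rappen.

Two-stage DDM. Project D₁…D_6 at 0.227, terminal growth 0.0184, discount at r = 0.159.
D_1 = 10.9694
D_2 = 13.4594
D_3 = 16.5147
D_4 = 20.2636
D_5 = 24.8634
D_6 = 30.5074
Terminal value at t=6: TV = D_7/(r−g) = 31.0687/(0.159−0.0184) = 220.9724
P₀ = 10.9694/(1+0.159)^1 + 13.4594/(1+0.159)^2 + 16.5147/(1+0.159)^3 + 20.2636/(1+0.159)^4 + 24.8634/(1+0.159)^5 + 30.5074/(1+0.159)^6 + 220.9724/(1+0.159)^6 = 156.9644

CHF 156.96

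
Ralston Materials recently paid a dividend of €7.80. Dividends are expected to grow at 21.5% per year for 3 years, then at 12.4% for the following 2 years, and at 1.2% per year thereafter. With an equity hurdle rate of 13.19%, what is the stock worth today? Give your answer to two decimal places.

€126.39

Three-stage DDM. Project D₁…D_5; terminal Gordon value at t=5 with g = 0.012; discount at r = 0.1319.
D_1 = 9.4770
D_2 = 11.5146
D_3 = 13.9902
D_4 = 15.7250
D_5 = 17.6749
TV_5 = 17.8870/(0.1319−0.012) = 149.1823
P₀ = Σ Dₜ/(1+r)ᵗ + TV_5/(1+r)^5 = 126.3928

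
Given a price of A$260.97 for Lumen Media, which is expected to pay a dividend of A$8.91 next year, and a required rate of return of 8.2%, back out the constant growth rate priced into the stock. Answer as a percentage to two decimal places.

From P₀ = D₁/(r − g), the implied growth is g = r − D₁/P₀.
g = 0.082 − 8.91/260.97 = 0.082 − 0.03414 = 0.04786

4.79%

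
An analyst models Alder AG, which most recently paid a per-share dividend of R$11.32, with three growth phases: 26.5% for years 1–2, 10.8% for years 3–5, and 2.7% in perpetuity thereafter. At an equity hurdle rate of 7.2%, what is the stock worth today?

Three-stage DDM. Project D₁…D_5; terminal Gordon value at t=5 with g = 0.027; discount at r = 0.072.
D_1 = 14.3198
D_2 = 18.1145
D_3 = 20.0709
D_4 = 22.2386
D_5 = 24.6403
TV_5 = 25.3056/(0.072−0.027) = 562.3474
P₀ = Σ Dₜ/(1+r)ᵗ + TV_5/(1+r)^5 = 476.8774

R$476.88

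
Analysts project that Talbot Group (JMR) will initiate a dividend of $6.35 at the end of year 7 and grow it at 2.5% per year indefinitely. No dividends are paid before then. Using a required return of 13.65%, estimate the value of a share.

$26.43

Deferred-dividend DDM. At t=6 the remaining stream is a growing perpetuity with first payment D_7 = 6.35.
V_6 = D_7/(r−g) = 6.35/(0.1365−0.025) = 56.9507
P₀ = V_6/(1+r)^6 = 56.9507/(1+0.1365)^6 = 26.4291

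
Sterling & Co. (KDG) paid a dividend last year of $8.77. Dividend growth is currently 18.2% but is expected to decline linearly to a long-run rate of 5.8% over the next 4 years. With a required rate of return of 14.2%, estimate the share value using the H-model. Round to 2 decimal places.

$136.35

H-model: P₀ = D₀[(1+g_L) + H(g_S−g_L)]/(r−g_L), with H = 4/2 = 2.
P₀ = 8.77 × [(1+0.058) + 2×(0.182−0.058)] / (0.142−0.058)
   = 8.77 × 1.3060 / 0.084 = 136.3526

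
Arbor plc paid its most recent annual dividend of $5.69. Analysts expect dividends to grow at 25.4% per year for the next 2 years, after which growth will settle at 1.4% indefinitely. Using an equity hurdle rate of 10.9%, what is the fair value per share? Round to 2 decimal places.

Two-stage DDM. Project D₁…D_2 at 0.254, terminal growth 0.014, discount at r = 0.109.
D_1 = 7.1353
D_2 = 8.9476
Terminal value at t=2: TV = D_3/(r−g) = 9.0729/(0.109−0.014) = 95.5040
P₀ = 7.1353/(1+0.109)^1 + 8.9476/(1+0.109)^2 + 95.5040/(1+0.109)^2 = 91.3622

$91.36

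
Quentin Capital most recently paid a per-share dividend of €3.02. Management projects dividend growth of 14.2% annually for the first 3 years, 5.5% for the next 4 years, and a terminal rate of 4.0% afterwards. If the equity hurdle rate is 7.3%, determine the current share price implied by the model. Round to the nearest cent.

Three-stage DDM. Project D₁…D_7; terminal Gordon value at t=7 with g = 0.04; discount at r = 0.073.
D_1 = 3.4488
D_2 = 3.9386
D_3 = 4.4979
D_4 = 4.7452
D_5 = 5.0062
D_6 = 5.2816
D_7 = 5.5721
TV_7 = 5.7949/(0.073−0.04) = 175.6040
P₀ = Σ Dₜ/(1+r)ᵗ + TV_7/(1+r)^7 = 131.4738

€131.47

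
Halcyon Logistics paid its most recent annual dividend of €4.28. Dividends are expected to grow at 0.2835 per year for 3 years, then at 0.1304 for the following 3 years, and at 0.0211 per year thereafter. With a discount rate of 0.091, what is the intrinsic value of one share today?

Three-stage DDM. Project D₁…D_6; terminal Gordon value at t=6 with g = 0.0211; discount at r = 0.091.
D_1 = 5.4934
D_2 = 7.0508
D_3 = 9.0496
D_4 = 10.2297
D_5 = 11.5637
D_6 = 13.0716
TV_6 = 13.3474/(0.091−0.0211) = 190.9497
P₀ = Σ Dₜ/(1+r)ᵗ + TV_6/(1+r)^6 = 153.6129

€153.61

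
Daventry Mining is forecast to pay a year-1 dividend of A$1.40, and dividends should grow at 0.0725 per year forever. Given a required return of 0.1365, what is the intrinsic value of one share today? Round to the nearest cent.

A$21.87

Gordon growth model: P₀ = D₁/(r − g), with D₁ = 1.40 given directly.
P₀ = 1.4000 / (0.1365 − 0.0725) = 1.4000 / 0.064 = 21.8750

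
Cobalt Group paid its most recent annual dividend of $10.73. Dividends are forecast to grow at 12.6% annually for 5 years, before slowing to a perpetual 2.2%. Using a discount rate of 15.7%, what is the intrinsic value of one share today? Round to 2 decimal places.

Two-stage DDM. Project D₁…D_5 at 0.126, terminal growth 0.022, discount at r = 0.157.
D_1 = 12.0820
D_2 = 13.6043
D_3 = 15.3185
D_4 = 17.2486
D_5 = 19.4219
Terminal value at t=5: TV = D_6/(r−g) = 19.8492/(0.157−0.022) = 147.0310
P₀ = 12.0820/(1+0.157)^1 + 13.6043/(1+0.157)^2 + 15.3185/(1+0.157)^3 + 17.2486/(1+0.157)^4 + 19.4219/(1+0.157)^5 + 147.0310/(1+0.157)^5 = 120.4042

$120.40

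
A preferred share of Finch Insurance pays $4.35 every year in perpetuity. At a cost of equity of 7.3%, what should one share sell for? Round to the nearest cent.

Zero-growth DDM (perpetuity): P₀ = D/r = 4.35 / 0.073 = 59.5890

$59.59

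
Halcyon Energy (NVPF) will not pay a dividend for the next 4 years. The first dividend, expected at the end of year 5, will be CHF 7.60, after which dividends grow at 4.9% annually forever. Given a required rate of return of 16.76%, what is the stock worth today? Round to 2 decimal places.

CHF 34.48

Deferred-dividend DDM. At t=4 the remaining stream is a growing perpetuity with first payment D_5 = 7.60.
V_4 = D_5/(r−g) = 7.60/(0.1676−0.049) = 64.0809
P₀ = V_4/(1+r)^4 = 64.0809/(1+0.1676)^4 = 34.4788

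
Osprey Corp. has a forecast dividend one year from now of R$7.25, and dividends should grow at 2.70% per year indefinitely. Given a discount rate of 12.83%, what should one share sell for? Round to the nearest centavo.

Gordon growth model: P₀ = D₁/(r − g), with D₁ = 7.25 given directly.
P₀ = 7.2500 / (0.1283 − 0.027) = 7.2500 / 0.1013 = 71.5696

R$71.57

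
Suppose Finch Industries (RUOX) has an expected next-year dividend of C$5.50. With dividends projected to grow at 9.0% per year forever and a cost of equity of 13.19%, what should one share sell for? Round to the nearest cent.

C$131.26

Gordon growth model: P₀ = D₁/(r − g), with D₁ = 5.50 given directly.
P₀ = 5.5000 / (0.1319 − 0.09) = 5.5000 / 0.0419 = 131.2649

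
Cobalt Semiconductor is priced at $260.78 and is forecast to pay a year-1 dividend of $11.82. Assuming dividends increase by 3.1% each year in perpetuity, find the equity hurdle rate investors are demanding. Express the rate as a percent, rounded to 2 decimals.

Rearranging the constant-growth DDM: r = D₁/P₀ + g.
r = 11.8200 / 260.78 + 0.031 = 0.04533 + 0.031 = 0.07633

7.63%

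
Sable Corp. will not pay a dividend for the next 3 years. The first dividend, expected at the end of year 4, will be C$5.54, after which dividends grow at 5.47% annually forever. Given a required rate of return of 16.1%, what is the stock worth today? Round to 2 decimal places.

Deferred-dividend DDM. At t=3 the remaining stream is a growing perpetuity with first payment D_4 = 5.54.
V_3 = D_4/(r−g) = 5.54/(0.161−0.0547) = 52.1167
P₀ = V_3/(1+r)^3 = 52.1167/(1+0.161)^3 = 33.3027

C$33.30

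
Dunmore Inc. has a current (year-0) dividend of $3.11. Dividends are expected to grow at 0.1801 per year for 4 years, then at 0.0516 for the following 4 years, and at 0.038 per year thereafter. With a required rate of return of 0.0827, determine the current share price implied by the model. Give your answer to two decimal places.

$122.54

Three-stage DDM. Project D₁…D_8; terminal Gordon value at t=8 with g = 0.038; discount at r = 0.0827.
D_1 = 3.6701
D_2 = 4.3311
D_3 = 5.1111
D_4 = 6.0316
D_5 = 6.3429
D_6 = 6.6702
D_7 = 7.0143
D_8 = 7.3763
TV_8 = 7.6566/(0.0827−0.038) = 171.2883
P₀ = Σ Dₜ/(1+r)ᵗ + TV_8/(1+r)^8 = 122.5449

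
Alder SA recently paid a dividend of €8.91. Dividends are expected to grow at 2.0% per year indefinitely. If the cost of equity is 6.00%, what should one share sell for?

€227.21

Gordon growth model: P₀ = D₁/(r − g). D₁ = 8.91 × (1 + 0.02) = 9.0882.
P₀ = 9.0882 / (0.06 − 0.02) = 9.0882 / 0.04 = 227.2050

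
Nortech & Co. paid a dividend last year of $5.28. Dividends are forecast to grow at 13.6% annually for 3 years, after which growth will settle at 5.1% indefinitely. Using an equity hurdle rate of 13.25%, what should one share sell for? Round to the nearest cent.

$84.66

Two-stage DDM. Project D₁…D_3 at 0.136, terminal growth 0.051, discount at r = 0.1325.
D_1 = 5.9981
D_2 = 6.8138
D_3 = 7.7405
Terminal value at t=3: TV = D_4/(r−g) = 8.1353/(0.1325−0.051) = 99.8192
P₀ = 5.9981/(1+0.1325)^1 + 6.8138/(1+0.1325)^2 + 7.7405/(1+0.1325)^3 + 99.8192/(1+0.1325)^3 = 84.6607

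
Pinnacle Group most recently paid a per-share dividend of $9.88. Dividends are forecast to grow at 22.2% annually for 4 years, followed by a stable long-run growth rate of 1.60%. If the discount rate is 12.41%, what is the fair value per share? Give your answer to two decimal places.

$178.59

Two-stage DDM. Project D₁…D_4 at 0.222, terminal growth 0.016, discount at r = 0.1241.
D_1 = 12.0734
D_2 = 14.7536
D_3 = 18.0290
D_4 = 22.0314
Terminal value at t=4: TV = D_5/(r−g) = 22.3839/(0.1241−0.016) = 207.0665
P₀ = 12.0734/(1+0.1241)^1 + 14.7536/(1+0.1241)^2 + 18.0290/(1+0.1241)^3 + 22.0314/(1+0.1241)^4 + 207.0665/(1+0.1241)^4 = 178.5924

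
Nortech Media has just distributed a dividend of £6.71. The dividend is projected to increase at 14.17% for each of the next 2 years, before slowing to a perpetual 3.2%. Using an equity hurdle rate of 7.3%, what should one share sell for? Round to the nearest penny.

Two-stage DDM. Project D₁…D_2 at 0.1417, terminal growth 0.032, discount at r = 0.073.
D_1 = 7.6608
D_2 = 8.7463
Terminal value at t=2: TV = D_3/(r−g) = 9.0262/(0.073−0.032) = 220.1519
P₀ = 7.6608/(1+0.073)^1 + 8.7463/(1+0.073)^2 + 220.1519/(1+0.073)^2 = 205.9518

£205.95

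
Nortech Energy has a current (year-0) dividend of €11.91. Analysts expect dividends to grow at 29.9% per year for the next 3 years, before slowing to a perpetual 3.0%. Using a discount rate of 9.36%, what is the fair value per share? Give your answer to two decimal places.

€374.17

Two-stage DDM. Project D₁…D_3 at 0.299, terminal growth 0.03, discount at r = 0.0936.
D_1 = 15.4711
D_2 = 20.0969
D_3 = 26.1059
Terminal value at t=3: TV = D_4/(r−g) = 26.8891/(0.0936−0.03) = 422.7848
P₀ = 15.4711/(1+0.0936)^1 + 20.0969/(1+0.0936)^2 + 26.1059/(1+0.0936)^3 + 422.7848/(1+0.0936)^3 = 374.1650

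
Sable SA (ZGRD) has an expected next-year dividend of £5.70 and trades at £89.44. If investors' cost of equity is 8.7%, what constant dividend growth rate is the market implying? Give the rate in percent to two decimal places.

2.33%

From P₀ = D₁/(r − g), the implied growth is g = r − D₁/P₀.
g = 0.087 − 5.70/89.44 = 0.087 − 0.06373 = 0.02327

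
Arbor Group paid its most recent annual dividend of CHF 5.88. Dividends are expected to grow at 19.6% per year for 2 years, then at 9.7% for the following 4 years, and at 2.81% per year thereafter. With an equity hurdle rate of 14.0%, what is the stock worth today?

CHF 87.16

Three-stage DDM. Project D₁…D_6; terminal Gordon value at t=6 with g = 0.0281; discount at r = 0.14.
D_1 = 7.0325
D_2 = 8.4108
D_3 = 9.2267
D_4 = 10.1217
D_5 = 11.1035
D_6 = 12.1805
TV_6 = 12.5228/(0.14−0.0281) = 111.9107
P₀ = Σ Dₜ/(1+r)ᵗ + TV_6/(1+r)^6 = 87.1624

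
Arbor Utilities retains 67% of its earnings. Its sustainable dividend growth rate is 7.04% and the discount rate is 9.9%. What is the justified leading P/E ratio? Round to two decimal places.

Payout ratio b = 1 − 0.67 = 0.33.
Justified leading P/E = b/(r−g) = 0.33/(0.099−0.0704) = 11.5385

11.54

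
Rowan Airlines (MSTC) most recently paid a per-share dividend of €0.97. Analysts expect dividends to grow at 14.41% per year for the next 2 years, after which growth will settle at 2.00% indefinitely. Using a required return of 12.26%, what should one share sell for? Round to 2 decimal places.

Two-stage DDM. Project D₁…D_2 at 0.1441, terminal growth 0.02, discount at r = 0.1226.
D_1 = 1.1098
D_2 = 1.2697
Terminal value at t=2: TV = D_3/(r−g) = 1.2951/(0.1226−0.02) = 12.6227
P₀ = 1.1098/(1+0.1226)^1 + 1.2697/(1+0.1226)^2 + 12.6227/(1+0.1226)^2 = 12.0123

€12.01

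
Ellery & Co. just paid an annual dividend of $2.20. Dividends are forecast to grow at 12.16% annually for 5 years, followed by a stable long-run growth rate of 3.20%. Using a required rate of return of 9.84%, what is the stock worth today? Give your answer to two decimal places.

Two-stage DDM. Project D₁…D_5 at 0.1216, terminal growth 0.032, discount at r = 0.0984.
D_1 = 2.4675
D_2 = 2.7676
D_3 = 3.1041
D_4 = 3.4816
D_5 = 3.9049
Terminal value at t=5: TV = D_6/(r−g) = 4.0299/(0.0984−0.032) = 60.6910
P₀ = 2.4675/(1+0.0984)^1 + 2.7676/(1+0.0984)^2 + 3.1041/(1+0.0984)^3 + 3.4816/(1+0.0984)^4 + 3.9049/(1+0.0984)^5 + 60.6910/(1+0.0984)^5 = 49.6766

$49.68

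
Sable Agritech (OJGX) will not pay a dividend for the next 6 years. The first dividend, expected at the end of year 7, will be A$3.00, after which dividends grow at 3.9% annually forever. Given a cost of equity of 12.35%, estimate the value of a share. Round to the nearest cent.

A$17.65

Deferred-dividend DDM. At t=6 the remaining stream is a growing perpetuity with first payment D_7 = 3.00.
V_6 = D_7/(r−g) = 3.00/(0.1235−0.039) = 35.5030
P₀ = V_6/(1+r)^6 = 35.5030/(1+0.1235)^6 = 17.6533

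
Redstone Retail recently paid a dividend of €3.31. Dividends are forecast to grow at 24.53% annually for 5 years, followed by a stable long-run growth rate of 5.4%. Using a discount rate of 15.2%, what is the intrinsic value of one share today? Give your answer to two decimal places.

€73.58

Two-stage DDM. Project D₁…D_5 at 0.2453, terminal growth 0.054, discount at r = 0.152.
D_1 = 4.1219
D_2 = 5.1331
D_3 = 6.3922
D_4 = 7.9602
D_5 = 9.9128
Terminal value at t=5: TV = D_6/(r−g) = 10.4481/(0.152−0.054) = 106.6136
P₀ = 4.1219/(1+0.152)^1 + 5.1331/(1+0.152)^2 + 6.3922/(1+0.152)^3 + 7.9602/(1+0.152)^4 + 9.9128/(1+0.152)^5 + 106.6136/(1+0.152)^5 = 73.5799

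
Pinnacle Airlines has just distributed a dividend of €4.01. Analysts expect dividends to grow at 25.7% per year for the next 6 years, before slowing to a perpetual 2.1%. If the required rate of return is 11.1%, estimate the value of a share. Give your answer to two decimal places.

Two-stage DDM. Project D₁…D_6 at 0.257, terminal growth 0.021, discount at r = 0.111.
D_1 = 5.0406
D_2 = 6.3360
D_3 = 7.9643
D_4 = 10.0112
D_5 = 12.5841
D_6 = 15.8182
Terminal value at t=6: TV = D_7/(r−g) = 16.1503/(0.111−0.021) = 179.4483
P₀ = 5.0406/(1+0.111)^1 + 6.3360/(1+0.111)^2 + 7.9643/(1+0.111)^3 + 10.0112/(1+0.111)^4 + 12.5841/(1+0.111)^5 + 15.8182/(1+0.111)^6 + 179.4483/(1+0.111)^6 = 133.3182

€133.32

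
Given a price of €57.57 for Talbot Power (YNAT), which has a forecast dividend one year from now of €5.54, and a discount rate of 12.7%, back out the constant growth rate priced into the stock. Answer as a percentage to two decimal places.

From P₀ = D₁/(r − g), the implied growth is g = r − D₁/P₀.
g = 0.127 − 5.54/57.57 = 0.127 − 0.09623 = 0.03077

3.08%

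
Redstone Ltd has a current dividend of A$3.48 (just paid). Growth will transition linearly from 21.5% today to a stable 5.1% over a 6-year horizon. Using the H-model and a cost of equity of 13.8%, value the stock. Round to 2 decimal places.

H-model: P₀ = D₀[(1+g_L) + H(g_S−g_L)]/(r−g_L), with H = 6/2 = 3.
P₀ = 3.48 × [(1+0.051) + 3×(0.215−0.051)] / (0.138−0.051)
   = 3.48 × 1.5430 / 0.087 = 61.7200

A$61.72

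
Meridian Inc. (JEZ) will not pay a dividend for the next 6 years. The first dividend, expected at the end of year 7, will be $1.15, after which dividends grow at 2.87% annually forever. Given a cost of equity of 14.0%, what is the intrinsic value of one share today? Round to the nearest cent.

$4.71

Deferred-dividend DDM. At t=6 the remaining stream is a growing perpetuity with first payment D_7 = 1.15.
V_6 = D_7/(r−g) = 1.15/(0.14−0.0287) = 10.3324
P₀ = V_6/(1+r)^6 = 10.3324/(1+0.14)^6 = 4.7073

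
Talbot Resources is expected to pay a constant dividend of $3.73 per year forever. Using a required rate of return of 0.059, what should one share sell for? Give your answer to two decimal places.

Zero-growth DDM (perpetuity): P₀ = D/r = 3.73 / 0.059 = 63.2203

$63.22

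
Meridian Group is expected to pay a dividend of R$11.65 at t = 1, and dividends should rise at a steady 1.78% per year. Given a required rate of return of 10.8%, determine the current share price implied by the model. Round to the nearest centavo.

Gordon growth model: P₀ = D₁/(r − g), with D₁ = 11.65 given directly.
P₀ = 11.6500 / (0.108 − 0.0178) = 11.6500 / 0.0902 = 129.1574

R$129.16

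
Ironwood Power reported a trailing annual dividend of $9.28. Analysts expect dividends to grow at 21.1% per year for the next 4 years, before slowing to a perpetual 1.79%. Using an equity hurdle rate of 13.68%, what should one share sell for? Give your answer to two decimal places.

Two-stage DDM. Project D₁…D_4 at 0.211, terminal growth 0.0179, discount at r = 0.1368.
D_1 = 11.2381
D_2 = 13.6093
D_3 = 16.4809
D_4 = 19.9583
Terminal value at t=4: TV = D_5/(r−g) = 20.3156/(0.1368−0.0179) = 170.8629
P₀ = 11.2381/(1+0.1368)^1 + 13.6093/(1+0.1368)^2 + 16.4809/(1+0.1368)^3 + 19.9583/(1+0.1368)^4 + 170.8629/(1+0.1368)^4 = 145.8940

$145.89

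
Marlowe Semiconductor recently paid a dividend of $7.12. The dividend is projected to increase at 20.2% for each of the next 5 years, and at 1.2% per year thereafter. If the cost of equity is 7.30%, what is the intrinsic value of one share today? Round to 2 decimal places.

$259.07

Two-stage DDM. Project D₁…D_5 at 0.202, terminal growth 0.012, discount at r = 0.073.
D_1 = 8.5582
D_2 = 10.2870
D_3 = 12.3650
D_4 = 14.8627
D_5 = 17.8650
Terminal value at t=5: TV = D_6/(r−g) = 18.0794/(0.073−0.012) = 296.3828
P₀ = 8.5582/(1+0.073)^1 + 10.2870/(1+0.073)^2 + 12.3650/(1+0.073)^3 + 14.8627/(1+0.073)^4 + 17.8650/(1+0.073)^5 + 296.3828/(1+0.073)^5 = 259.0720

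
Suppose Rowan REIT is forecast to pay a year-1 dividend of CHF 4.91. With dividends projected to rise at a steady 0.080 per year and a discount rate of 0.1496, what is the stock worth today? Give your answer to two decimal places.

Gordon growth model: P₀ = D₁/(r − g), with D₁ = 4.91 given directly.
P₀ = 4.9100 / (0.1496 − 0.08) = 4.9100 / 0.0696 = 70.5460

CHF 70.55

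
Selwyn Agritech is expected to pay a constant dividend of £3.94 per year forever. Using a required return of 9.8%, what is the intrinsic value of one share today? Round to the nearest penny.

£40.20

Zero-growth DDM (perpetuity): P₀ = D/r = 3.94 / 0.098 = 40.2041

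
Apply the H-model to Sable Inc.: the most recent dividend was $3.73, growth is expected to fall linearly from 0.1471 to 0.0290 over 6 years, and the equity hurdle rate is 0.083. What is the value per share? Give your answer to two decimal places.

H-model: P₀ = D₀[(1+g_L) + H(g_S−g_L)]/(r−g_L), with H = 6/2 = 3.
P₀ = 3.73 × [(1+0.029) + 3×(0.1471−0.029)] / (0.083−0.029)
   = 3.73 × 1.3833 / 0.054 = 95.5502

$95.55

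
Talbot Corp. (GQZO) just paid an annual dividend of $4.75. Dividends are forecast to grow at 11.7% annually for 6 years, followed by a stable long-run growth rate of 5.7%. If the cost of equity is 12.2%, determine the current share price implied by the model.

$103.26

Two-stage DDM. Project D₁…D_6 at 0.117, terminal growth 0.057, discount at r = 0.122.
D_1 = 5.3057
D_2 = 5.9265
D_3 = 6.6199
D_4 = 7.3945
D_5 = 8.2596
D_6 = 9.2260
Terminal value at t=6: TV = D_7/(r−g) = 9.7519/(0.122−0.057) = 150.0287
P₀ = 5.3057/(1+0.122)^1 + 5.9265/(1+0.122)^2 + 6.6199/(1+0.122)^3 + 7.3945/(1+0.122)^4 + 8.2596/(1+0.122)^5 + 9.2260/(1+0.122)^6 + 150.0287/(1+0.122)^6 = 103.2586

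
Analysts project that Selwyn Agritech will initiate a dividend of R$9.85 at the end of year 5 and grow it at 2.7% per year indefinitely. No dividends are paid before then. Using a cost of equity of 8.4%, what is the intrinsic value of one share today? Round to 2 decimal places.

R$125.15

Deferred-dividend DDM. At t=4 the remaining stream is a growing perpetuity with first payment D_5 = 9.85.
V_4 = D_5/(r−g) = 9.85/(0.084−0.027) = 172.8070
P₀ = V_4/(1+r)^4 = 172.8070/(1+0.084)^4 = 125.1539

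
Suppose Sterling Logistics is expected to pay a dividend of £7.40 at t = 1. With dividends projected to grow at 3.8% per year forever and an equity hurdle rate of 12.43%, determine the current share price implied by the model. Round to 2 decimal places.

£85.75

Gordon growth model: P₀ = D₁/(r − g), with D₁ = 7.40 given directly.
P₀ = 7.4000 / (0.1243 − 0.038) = 7.4000 / 0.0863 = 85.7474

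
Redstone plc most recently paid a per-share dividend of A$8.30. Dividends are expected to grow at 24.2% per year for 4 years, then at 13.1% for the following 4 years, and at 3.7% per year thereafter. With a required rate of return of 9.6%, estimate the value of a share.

Three-stage DDM. Project D₁…D_8; terminal Gordon value at t=8 with g = 0.037; discount at r = 0.096.
D_1 = 10.3086
D_2 = 12.8033
D_3 = 15.9017
D_4 = 19.7499
D_5 = 22.3371
D_6 = 25.2633
D_7 = 28.5728
D_8 = 32.3158
TV_8 = 33.5115/(0.096−0.037) = 567.9912
P₀ = Σ Dₜ/(1+r)ᵗ + TV_8/(1+r)^8 = 377.9008

A$377.90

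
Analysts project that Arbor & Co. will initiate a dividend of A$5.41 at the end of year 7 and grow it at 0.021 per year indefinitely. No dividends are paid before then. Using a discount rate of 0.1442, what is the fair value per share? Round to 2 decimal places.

A$19.57

Deferred-dividend DDM. At t=6 the remaining stream is a growing perpetuity with first payment D_7 = 5.41.
V_6 = D_7/(r−g) = 5.41/(0.1442−0.021) = 43.9123
P₀ = V_6/(1+r)^6 = 43.9123/(1+0.1442)^6 = 19.5693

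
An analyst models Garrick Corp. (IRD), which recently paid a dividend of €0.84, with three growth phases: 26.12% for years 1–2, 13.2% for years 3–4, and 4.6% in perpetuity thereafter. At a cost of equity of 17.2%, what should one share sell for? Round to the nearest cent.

€11.26

Three-stage DDM. Project D₁…D_4; terminal Gordon value at t=4 with g = 0.046; discount at r = 0.172.
D_1 = 1.0594
D_2 = 1.3361
D_3 = 1.5125
D_4 = 1.7121
TV_4 = 1.7909/(0.172−0.046) = 14.2135
P₀ = Σ Dₜ/(1+r)ᵗ + TV_4/(1+r)^4 = 11.2571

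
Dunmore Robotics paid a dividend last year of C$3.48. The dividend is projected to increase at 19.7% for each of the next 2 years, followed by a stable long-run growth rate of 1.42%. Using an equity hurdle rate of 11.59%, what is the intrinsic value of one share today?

Two-stage DDM. Project D₁…D_2 at 0.197, terminal growth 0.0142, discount at r = 0.1159.
D_1 = 4.1656
D_2 = 4.9862
Terminal value at t=2: TV = D_3/(r−g) = 5.0570/(0.1159−0.0142) = 49.7245
P₀ = 4.1656/(1+0.1159)^1 + 4.9862/(1+0.1159)^2 + 49.7245/(1+0.1159)^2 = 47.6690

C$47.67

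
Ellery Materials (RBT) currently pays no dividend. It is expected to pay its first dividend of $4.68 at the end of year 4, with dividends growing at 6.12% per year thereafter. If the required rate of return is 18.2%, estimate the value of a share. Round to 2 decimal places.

Deferred-dividend DDM. At t=3 the remaining stream is a growing perpetuity with first payment D_4 = 4.68.
V_3 = D_4/(r−g) = 4.68/(0.182−0.0612) = 38.7417
P₀ = V_3/(1+r)^3 = 38.7417/(1+0.182)^3 = 23.4599

$23.46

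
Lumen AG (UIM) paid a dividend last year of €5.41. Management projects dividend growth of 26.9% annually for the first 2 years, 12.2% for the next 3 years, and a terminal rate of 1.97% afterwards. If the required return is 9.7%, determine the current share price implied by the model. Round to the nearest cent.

€138.40

Three-stage DDM. Project D₁…D_5; terminal Gordon value at t=5 with g = 0.0197; discount at r = 0.097.
D_1 = 6.8653
D_2 = 8.7121
D_3 = 9.7749
D_4 = 10.9675
D_5 = 12.3055
TV_5 = 12.5479/(0.097−0.0197) = 162.3275
P₀ = Σ Dₜ/(1+r)ᵗ + TV_5/(1+r)^5 = 138.3995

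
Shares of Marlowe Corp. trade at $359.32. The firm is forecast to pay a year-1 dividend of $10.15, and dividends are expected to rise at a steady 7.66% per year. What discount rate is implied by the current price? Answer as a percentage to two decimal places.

Rearranging the constant-growth DDM: r = D₁/P₀ + g.
r = 10.1500 / 359.32 + 0.0766 = 0.02825 + 0.0766 = 0.10485

10.48%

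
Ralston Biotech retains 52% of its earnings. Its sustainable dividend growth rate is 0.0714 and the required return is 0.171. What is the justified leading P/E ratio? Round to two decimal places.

Payout ratio b = 1 − 0.52 = 0.48.
Justified leading P/E = b/(r−g) = 0.48/(0.171−0.0714) = 4.8193

4.82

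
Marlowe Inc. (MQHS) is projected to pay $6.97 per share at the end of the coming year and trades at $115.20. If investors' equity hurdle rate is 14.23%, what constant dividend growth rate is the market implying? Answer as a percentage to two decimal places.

8.18%

From P₀ = D₁/(r − g), the implied growth is g = r − D₁/P₀.
g = 0.1423 − 6.97/115.20 = 0.1423 − 0.06050 = 0.08180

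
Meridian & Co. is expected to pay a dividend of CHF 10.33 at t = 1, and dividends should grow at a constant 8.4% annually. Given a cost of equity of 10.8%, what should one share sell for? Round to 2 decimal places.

CHF 430.42

Gordon growth model: P₀ = D₁/(r − g), with D₁ = 10.33 given directly.
P₀ = 10.3300 / (0.108 − 0.084) = 10.3300 / 0.024 = 430.4167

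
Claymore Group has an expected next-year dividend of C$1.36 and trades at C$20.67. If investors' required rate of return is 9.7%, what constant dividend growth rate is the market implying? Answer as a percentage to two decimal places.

3.12%

From P₀ = D₁/(r − g), the implied growth is g = r − D₁/P₀.
g = 0.097 − 1.36/20.67 = 0.097 − 0.06580 = 0.03120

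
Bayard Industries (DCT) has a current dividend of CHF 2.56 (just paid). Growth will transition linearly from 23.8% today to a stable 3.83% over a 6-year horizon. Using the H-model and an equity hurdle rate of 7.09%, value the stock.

H-model: P₀ = D₀[(1+g_L) + H(g_S−g_L)]/(r−g_L), with H = 6/2 = 3.
P₀ = 2.56 × [(1+0.0383) + 3×(0.238−0.0383)] / (0.0709−0.0383)
   = 2.56 × 1.6374 / 0.0326 = 128.5811

CHF 128.58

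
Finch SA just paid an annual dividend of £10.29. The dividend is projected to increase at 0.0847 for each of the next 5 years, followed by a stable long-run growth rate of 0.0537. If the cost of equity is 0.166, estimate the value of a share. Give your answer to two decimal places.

£108.91

Two-stage DDM. Project D₁…D_5 at 0.0847, terminal growth 0.0537, discount at r = 0.166.
D_1 = 11.1616
D_2 = 12.1069
D_3 = 13.1324
D_4 = 14.2447
D_5 = 15.4512
Terminal value at t=5: TV = D_6/(r−g) = 16.2810/(0.166−0.0537) = 144.9776
P₀ = 11.1616/(1+0.166)^1 + 12.1069/(1+0.166)^2 + 13.1324/(1+0.166)^3 + 14.2447/(1+0.166)^4 + 15.4512/(1+0.166)^5 + 144.9776/(1+0.166)^5 = 108.9054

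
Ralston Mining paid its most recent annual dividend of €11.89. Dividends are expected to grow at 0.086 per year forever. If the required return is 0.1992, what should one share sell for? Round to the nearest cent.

Gordon growth model: P₀ = D₁/(r − g). D₁ = 11.89 × (1 + 0.086) = 12.9125.
P₀ = 12.9125 / (0.1992 − 0.086) = 12.9125 / 0.1132 = 114.0684

€114.07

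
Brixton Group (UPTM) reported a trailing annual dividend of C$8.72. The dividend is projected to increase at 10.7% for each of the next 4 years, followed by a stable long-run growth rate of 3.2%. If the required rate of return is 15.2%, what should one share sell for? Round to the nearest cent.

Two-stage DDM. Project D₁…D_4 at 0.107, terminal growth 0.032, discount at r = 0.152.
D_1 = 9.6530
D_2 = 10.6859
D_3 = 11.8293
D_4 = 13.0950
Terminal value at t=4: TV = D_5/(r−g) = 13.5141/(0.152−0.032) = 112.6174
P₀ = 9.6530/(1+0.152)^1 + 10.6859/(1+0.152)^2 + 11.8293/(1+0.152)^3 + 13.0950/(1+0.152)^4 + 112.6174/(1+0.152)^4 = 95.5476

C$95.55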